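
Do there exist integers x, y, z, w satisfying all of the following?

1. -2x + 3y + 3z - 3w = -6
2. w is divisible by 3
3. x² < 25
Yes

Take x = 0, y = -2, z = 0, w = 0. Substituting into each constraint:
  (1) -2(0) + 3(-2) + 3(0) - 3(0) = -6 ✓
  (2) 0 = 3 × 0, remainder 0 ✓
  (3) x² = (0)² = 0, and 0 < 25 ✓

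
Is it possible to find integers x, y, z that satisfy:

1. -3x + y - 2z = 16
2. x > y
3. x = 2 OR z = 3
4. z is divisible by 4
Yes

Take x = 2, y = -2, z = -12. Substituting into each constraint:
  (1) -3(2) + (-2) - 2(-12) = 16 ✓
  (2) 2 > -2 ✓
  (3) x = 2, target 2 ✓ (first branch holds)
  (4) -12 = 4 × -3, remainder 0 ✓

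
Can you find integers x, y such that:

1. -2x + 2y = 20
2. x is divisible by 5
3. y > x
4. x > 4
Yes

Take x = 5, y = 15. Substituting into each constraint:
  (1) -2(5) + 2(15) = 20 ✓
  (2) 5 = 5 × 1, remainder 0 ✓
  (3) 15 > 5 ✓
  (4) 5 > 4 ✓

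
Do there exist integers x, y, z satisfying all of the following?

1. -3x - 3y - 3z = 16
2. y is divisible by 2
No

Even the single constraint (-3x - 3y - 3z = 16) is infeasible over the integers.

  - -3x - 3y - 3z = 16: every term on the left is divisible by 3, so the LHS ≡ 0 (mod 3), but the RHS 16 is not — no integer solution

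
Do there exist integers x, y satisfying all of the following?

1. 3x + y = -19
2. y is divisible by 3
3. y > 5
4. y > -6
No

A contradictory subset is {3x + y = -19, y is divisible by 3}. No integer assignment can satisfy these jointly:

  - 3x + y = -19: is a linear equation tying the variables together
  - y is divisible by 3: restricts y to multiples of 3

Modular obstruction: writing y = 3y', every remaining term of the linear equation is divisible by 3, so the left side is ≡ 0 (mod 3); but the right side -19 ≡ 2 (mod 3). No integers can satisfy it.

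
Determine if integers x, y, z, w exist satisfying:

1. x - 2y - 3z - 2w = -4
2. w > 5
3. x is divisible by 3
Yes

Take x = 0, y = 2, z = -4, w = 6. Substituting into each constraint:
  (1) 0 - 2(2) - 3(-4) - 2(6) = -4 ✓
  (2) 6 > 5 ✓
  (3) 0 = 3 × 0, remainder 0 ✓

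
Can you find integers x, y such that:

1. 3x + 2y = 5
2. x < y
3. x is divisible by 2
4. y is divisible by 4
No

A contradictory subset is {3x + 2y = 5, x is divisible by 2}. No integer assignment can satisfy these jointly:

  - 3x + 2y = 5: is a linear equation tying the variables together
  - x is divisible by 2: restricts x to multiples of 2

Modular obstruction: writing x = 2x', every remaining term of the linear equation is divisible by 2, so the left side is ≡ 0 (mod 2); but the right side 5 ≡ 1 (mod 2). No integers can satisfy it.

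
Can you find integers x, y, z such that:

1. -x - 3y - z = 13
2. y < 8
Yes

Take x = -13, y = 0, z = 0. Substituting into each constraint:
  (1) 13 - 3(0) + 0 = 13 ✓
  (2) 0 < 8 ✓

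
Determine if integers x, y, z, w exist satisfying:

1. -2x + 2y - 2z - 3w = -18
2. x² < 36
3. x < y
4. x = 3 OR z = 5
Yes

Take x = -2, y = 0, z = 5, w = 4. Substituting into each constraint:
  (1) -2(-2) + 2(0) - 2(5) - 3(4) = -18 ✓
  (2) x² = (-2)² = 4, and 4 < 36 ✓
  (3) -2 < 0 ✓
  (4) z = 5, target 5 ✓ (second branch holds)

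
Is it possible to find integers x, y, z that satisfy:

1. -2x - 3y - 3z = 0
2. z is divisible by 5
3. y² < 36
Yes

Take x = 0, y = 0, z = 0. Substituting into each constraint:
  (1) -2(0) - 3(0) - 3(0) = 0 ✓
  (2) 0 = 5 × 0, remainder 0 ✓
  (3) y² = (0)² = 0, and 0 < 36 ✓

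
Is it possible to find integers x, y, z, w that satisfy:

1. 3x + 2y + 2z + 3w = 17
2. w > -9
Yes

Take x = 1, y = 7, z = 0, w = 0. Substituting into each constraint:
  (1) 3(1) + 2(7) + 2(0) + 3(0) = 17 ✓
  (2) 0 > -9 ✓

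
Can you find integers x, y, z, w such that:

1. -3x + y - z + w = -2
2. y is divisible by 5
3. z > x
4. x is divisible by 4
Yes

Take x = 0, y = 0, z = 1, w = -1. Substituting into each constraint:
  (1) -3(0) + 0 + (-1) + (-1) = -2 ✓
  (2) 0 = 5 × 0, remainder 0 ✓
  (3) 1 > 0 ✓
  (4) 0 = 4 × 0, remainder 0 ✓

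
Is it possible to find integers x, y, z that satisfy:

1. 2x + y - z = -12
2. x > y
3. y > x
No

A contradictory subset is {x > y, y > x}. No integer assignment can satisfy these jointly:

  - x > y: bounds one variable relative to another variable
  - y > x: bounds one variable relative to another variable

Direct contradiction: x > y and y > x cannot both hold.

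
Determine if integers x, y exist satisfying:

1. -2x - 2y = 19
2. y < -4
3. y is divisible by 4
No

Even the single constraint (-2x - 2y = 19) is infeasible over the integers.

  - -2x - 2y = 19: every term on the left is divisible by 2, so the LHS ≡ 0 (mod 2), but the RHS 19 is not — no integer solution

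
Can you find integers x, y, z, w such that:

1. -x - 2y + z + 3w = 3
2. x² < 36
Yes

Take x = 0, y = 0, z = 0, w = 1. Substituting into each constraint:
  (1) 0 - 2(0) + 0 + 3(1) = 3 ✓
  (2) x² = (0)² = 0, and 0 < 36 ✓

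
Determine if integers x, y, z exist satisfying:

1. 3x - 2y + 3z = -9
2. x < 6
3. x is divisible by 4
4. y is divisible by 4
Yes

Take x = 0, y = 0, z = -3. Substituting into each constraint:
  (1) 3(0) - 2(0) + 3(-3) = -9 ✓
  (2) 0 < 6 ✓
  (3) 0 = 4 × 0, remainder 0 ✓
  (4) 0 = 4 × 0, remainder 0 ✓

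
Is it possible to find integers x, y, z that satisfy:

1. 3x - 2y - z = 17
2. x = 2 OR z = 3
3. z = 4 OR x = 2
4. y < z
Yes

Take x = 2, y = -4, z = -3. Substituting into each constraint:
  (1) 3(2) - 2(-4) + 3 = 17 ✓
  (2) x = 2, target 2 ✓ (first branch holds)
  (3) x = 2, target 2 ✓ (second branch holds)
  (4) -4 < -3 ✓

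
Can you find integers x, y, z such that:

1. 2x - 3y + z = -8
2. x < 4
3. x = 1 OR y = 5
Yes

Take x = 1, y = 3, z = -1. Substituting into each constraint:
  (1) 2(1) - 3(3) + (-1) = -8 ✓
  (2) 1 < 4 ✓
  (3) x = 1, target 1 ✓ (first branch holds)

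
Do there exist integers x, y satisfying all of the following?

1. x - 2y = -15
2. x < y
Yes

Take x = 1, y = 8. Substituting into each constraint:
  (1) 1 - 2(8) = -15 ✓
  (2) 1 < 8 ✓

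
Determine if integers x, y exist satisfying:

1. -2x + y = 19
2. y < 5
Yes

Take x = -9, y = 1. Substituting into each constraint:
  (1) -2(-9) + 1 = 19 ✓
  (2) 1 < 5 ✓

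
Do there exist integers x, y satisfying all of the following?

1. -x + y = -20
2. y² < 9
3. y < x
Yes

Take x = 20, y = 0. Substituting into each constraint:
  (1) (-20) + 0 = -20 ✓
  (2) y² = (0)² = 0, and 0 < 9 ✓
  (3) 0 < 20 ✓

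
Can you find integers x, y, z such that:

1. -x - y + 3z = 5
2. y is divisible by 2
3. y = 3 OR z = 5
Yes

Take x = 10, y = 0, z = 5. Substituting into each constraint:
  (1) (-10) + 0 + 3(5) = 5 ✓
  (2) 0 = 2 × 0, remainder 0 ✓
  (3) z = 5, target 5 ✓ (second branch holds)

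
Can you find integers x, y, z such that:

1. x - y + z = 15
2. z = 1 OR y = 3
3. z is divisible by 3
Yes

Take x = 18, y = 3, z = 0. Substituting into each constraint:
  (1) 18 + (-3) + 0 = 15 ✓
  (2) y = 3, target 3 ✓ (second branch holds)
  (3) 0 = 3 × 0, remainder 0 ✓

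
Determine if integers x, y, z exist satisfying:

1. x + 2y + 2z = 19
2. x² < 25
Yes

Take x = -1, y = 0, z = 10. Substituting into each constraint:
  (1) (-1) + 2(0) + 2(10) = 19 ✓
  (2) x² = (-1)² = 1, and 1 < 25 ✓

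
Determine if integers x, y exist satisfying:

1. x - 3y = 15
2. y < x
Yes

Take x = 15, y = 0. Substituting into each constraint:
  (1) 15 - 3(0) = 15 ✓
  (2) 0 < 15 ✓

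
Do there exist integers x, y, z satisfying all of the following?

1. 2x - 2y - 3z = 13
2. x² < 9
Yes

Take x = 0, y = -8, z = 1. Substituting into each constraint:
  (1) 2(0) - 2(-8) - 3(1) = 13 ✓
  (2) x² = (0)² = 0, and 0 < 9 ✓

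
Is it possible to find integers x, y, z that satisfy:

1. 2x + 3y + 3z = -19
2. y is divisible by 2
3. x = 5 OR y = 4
Yes

Take x = 7, y = 4, z = -15. Substituting into each constraint:
  (1) 2(7) + 3(4) + 3(-15) = -19 ✓
  (2) 4 = 2 × 2, remainder 0 ✓
  (3) y = 4, target 4 ✓ (second branch holds)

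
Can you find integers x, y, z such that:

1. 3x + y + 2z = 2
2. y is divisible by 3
Yes

Take x = 0, y = 0, z = 1. Substituting into each constraint:
  (1) 3(0) + 0 + 2(1) = 2 ✓
  (2) 0 = 3 × 0, remainder 0 ✓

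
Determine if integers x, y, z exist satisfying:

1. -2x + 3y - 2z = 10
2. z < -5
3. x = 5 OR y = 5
Yes

Take x = 5, y = 2, z = -7. Substituting into each constraint:
  (1) -2(5) + 3(2) - 2(-7) = 10 ✓
  (2) -7 < -5 ✓
  (3) x = 5, target 5 ✓ (first branch holds)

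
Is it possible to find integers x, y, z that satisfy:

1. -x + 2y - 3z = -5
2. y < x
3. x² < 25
Yes

Take x = 0, y = -1, z = 1. Substituting into each constraint:
  (1) 0 + 2(-1) - 3(1) = -5 ✓
  (2) -1 < 0 ✓
  (3) x² = (0)² = 0, and 0 < 25 ✓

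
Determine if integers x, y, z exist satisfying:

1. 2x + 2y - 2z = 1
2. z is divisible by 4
No

Even the single constraint (2x + 2y - 2z = 1) is infeasible over the integers.

  - 2x + 2y - 2z = 1: every term on the left is divisible by 2, so the LHS ≡ 0 (mod 2), but the RHS 1 is not — no integer solution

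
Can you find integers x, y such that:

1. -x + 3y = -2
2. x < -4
Yes

Take x = -7, y = -3. Substituting into each constraint:
  (1) 7 + 3(-3) = -2 ✓
  (2) -7 < -4 ✓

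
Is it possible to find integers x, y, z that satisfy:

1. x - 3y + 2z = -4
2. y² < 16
Yes

Take x = 0, y = 2, z = 1. Substituting into each constraint:
  (1) 0 - 3(2) + 2(1) = -4 ✓
  (2) y² = (2)² = 4, and 4 < 16 ✓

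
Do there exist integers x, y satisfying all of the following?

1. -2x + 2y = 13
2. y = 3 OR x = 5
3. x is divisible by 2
No

Even the single constraint (-2x + 2y = 13) is infeasible over the integers.

  - -2x + 2y = 13: every term on the left is divisible by 2, so the LHS ≡ 0 (mod 2), but the RHS 13 is not — no integer solution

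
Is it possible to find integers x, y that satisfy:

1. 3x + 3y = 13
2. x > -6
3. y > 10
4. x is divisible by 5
No

Even the single constraint (3x + 3y = 13) is infeasible over the integers.

  - 3x + 3y = 13: every term on the left is divisible by 3, so the LHS ≡ 0 (mod 3), but the RHS 13 is not — no integer solution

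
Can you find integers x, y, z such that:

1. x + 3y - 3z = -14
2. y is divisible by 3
Yes

Take x = -14, y = 0, z = 0. Substituting into each constraint:
  (1) (-14) + 3(0) - 3(0) = -14 ✓
  (2) 0 = 3 × 0, remainder 0 ✓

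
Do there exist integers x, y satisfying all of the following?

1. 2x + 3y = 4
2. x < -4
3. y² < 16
No

The full constraint system is jointly infeasible over the integers. Each constraint and what it forces:

  - 2x + 3y = 4: is a linear equation tying the variables together
  - x < -4: bounds one variable relative to a constant
  - y² < 16: restricts y to |y| ≤ 3

Range argument: with x ∈ [−∞, -5], y ∈ [-3, 3], the left side of the equation is at most -1, but the right side is 4 > -1. No integer solution exists.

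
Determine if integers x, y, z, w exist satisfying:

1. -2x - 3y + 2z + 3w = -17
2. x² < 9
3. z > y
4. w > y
Yes

Take x = 0, y = -11, z = -10, w = -10. Substituting into each constraint:
  (1) -2(0) - 3(-11) + 2(-10) + 3(-10) = -17 ✓
  (2) x² = (0)² = 0, and 0 < 9 ✓
  (3) -10 > -11 ✓
  (4) -10 > -11 ✓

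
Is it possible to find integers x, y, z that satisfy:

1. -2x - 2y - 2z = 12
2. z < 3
Yes

Take x = 0, y = 0, z = -6. Substituting into each constraint:
  (1) -2(0) - 2(0) - 2(-6) = 12 ✓
  (2) -6 < 3 ✓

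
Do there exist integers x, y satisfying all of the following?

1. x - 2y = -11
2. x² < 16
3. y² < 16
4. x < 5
No

A contradictory subset is {x - 2y = -11, x² < 16, y² < 16}. No integer assignment can satisfy these jointly:

  - x - 2y = -11: is a linear equation tying the variables together
  - x² < 16: restricts x to |x| ≤ 3
  - y² < 16: restricts y to |y| ≤ 3

Range argument: with x ∈ [-3, 3], y ∈ [-3, 3], the left side of the equation is at least -9, but the right side is -11 < -9. No integer solution exists.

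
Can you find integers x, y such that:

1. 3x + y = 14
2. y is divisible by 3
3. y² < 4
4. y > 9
No

A contradictory subset is {3x + y = 14, y is divisible by 3}. No integer assignment can satisfy these jointly:

  - 3x + y = 14: is a linear equation tying the variables together
  - y is divisible by 3: restricts y to multiples of 3

Modular obstruction: writing y = 3y', every remaining term of the linear equation is divisible by 3, so the left side is ≡ 0 (mod 3); but the right side 14 ≡ 2 (mod 3). No integers can satisfy it.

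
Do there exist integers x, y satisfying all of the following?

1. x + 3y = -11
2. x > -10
Yes

Take x = -8, y = -1. Substituting into each constraint:
  (1) (-8) + 3(-1) = -11 ✓
  (2) -8 > -10 ✓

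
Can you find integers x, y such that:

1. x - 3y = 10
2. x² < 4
Yes

Take x = 1, y = -3. Substituting into each constraint:
  (1) 1 - 3(-3) = 10 ✓
  (2) x² = (1)² = 1, and 1 < 4 ✓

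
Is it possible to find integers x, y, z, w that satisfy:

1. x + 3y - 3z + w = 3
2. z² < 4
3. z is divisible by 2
Yes

Take x = 0, y = 1, z = 0, w = 0. Substituting into each constraint:
  (1) 0 + 3(1) - 3(0) + 0 = 3 ✓
  (2) z² = (0)² = 0, and 0 < 4 ✓
  (3) 0 = 2 × 0, remainder 0 ✓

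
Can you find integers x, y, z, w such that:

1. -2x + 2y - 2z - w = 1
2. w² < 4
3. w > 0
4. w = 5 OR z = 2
Yes

Take x = -3, y = 0, z = 2, w = 1. Substituting into each constraint:
  (1) -2(-3) + 2(0) - 2(2) + (-1) = 1 ✓
  (2) w² = (1)² = 1, and 1 < 4 ✓
  (3) 1 > 0 ✓
  (4) z = 2, target 2 ✓ (second branch holds)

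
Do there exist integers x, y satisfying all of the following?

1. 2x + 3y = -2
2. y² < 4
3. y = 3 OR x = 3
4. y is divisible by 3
No

A contradictory subset is {2x + 3y = -2, y² < 4, y = 3 OR x = 3}. No integer assignment can satisfy these jointly:

  - 2x + 3y = -2: is a linear equation tying the variables together
  - y² < 4: restricts y to |y| ≤ 1
  - y = 3 OR x = 3: forces a choice: either y = 3 or x = 3

Split on the disjunction (y = 3 OR x = 3):
  • If y = 3: this contradicts y² < 4, which requires |y| ≤ 1.
  • If x = 3: with x = 3, every remaining term of the linear equation is divisible by 3, so the left side is ≡ 0 (mod 3); but the right side -8 ≡ 1 (mod 3). No integers can satisfy it.
Both branches are infeasible, so the system has no integer solution.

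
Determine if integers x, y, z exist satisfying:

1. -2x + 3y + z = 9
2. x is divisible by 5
Yes

Take x = 0, y = 0, z = 9. Substituting into each constraint:
  (1) -2(0) + 3(0) + 9 = 9 ✓
  (2) 0 = 5 × 0, remainder 0 ✓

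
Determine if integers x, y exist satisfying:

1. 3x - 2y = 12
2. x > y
Yes

Take x = 0, y = -6. Substituting into each constraint:
  (1) 3(0) - 2(-6) = 12 ✓
  (2) 0 > -6 ✓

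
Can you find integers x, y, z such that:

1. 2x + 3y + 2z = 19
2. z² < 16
Yes

Take x = 0, y = 5, z = 2. Substituting into each constraint:
  (1) 2(0) + 3(5) + 2(2) = 19 ✓
  (2) z² = (2)² = 4, and 4 < 16 ✓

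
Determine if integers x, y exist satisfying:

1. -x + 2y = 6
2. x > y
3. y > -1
Yes

Take x = 8, y = 7. Substituting into each constraint:
  (1) (-8) + 2(7) = 6 ✓
  (2) 8 > 7 ✓
  (3) 7 > -1 ✓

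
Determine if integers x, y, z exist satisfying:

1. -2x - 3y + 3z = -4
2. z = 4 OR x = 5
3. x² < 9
Yes

Take x = -1, y = 6, z = 4. Substituting into each constraint:
  (1) -2(-1) - 3(6) + 3(4) = -4 ✓
  (2) z = 4, target 4 ✓ (first branch holds)
  (3) x² = (-1)² = 1, and 1 < 9 ✓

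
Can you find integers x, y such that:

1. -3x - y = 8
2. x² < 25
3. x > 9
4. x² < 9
No

A contradictory subset is {x > 9, x² < 9}. No integer assignment can satisfy these jointly:

  - x > 9: bounds one variable relative to a constant
  - x² < 9: restricts x to |x| ≤ 2

Direct contradiction: the bounds on x require x ≥ 10 and x ≤ 2 simultaneously, which is empty.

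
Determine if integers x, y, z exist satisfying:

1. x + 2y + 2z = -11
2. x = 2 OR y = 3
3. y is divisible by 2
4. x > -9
No

A contradictory subset is {x + 2y + 2z = -11, x = 2 OR y = 3, y is divisible by 2}. No integer assignment can satisfy these jointly:

  - x + 2y + 2z = -11: is a linear equation tying the variables together
  - x = 2 OR y = 3: forces a choice: either x = 2 or y = 3
  - y is divisible by 2: restricts y to multiples of 2

Split on the disjunction (x = 2 OR y = 3):
  • If x = 2: with x = 2, writing y = 2y', every remaining term of the linear equation is divisible by 2, so the left side is ≡ 0 (mod 2); but the right side -13 ≡ 1 (mod 2). No integers can satisfy it.
  • If y = 3: this contradicts the divisibility constraint — 3 is not a multiple of 2.
Both branches are infeasible, so the system has no integer solution.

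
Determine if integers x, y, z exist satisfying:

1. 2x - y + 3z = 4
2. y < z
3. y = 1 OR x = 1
Yes

Take x = -2, y = 1, z = 3. Substituting into each constraint:
  (1) 2(-2) + (-1) + 3(3) = 4 ✓
  (2) 1 < 3 ✓
  (3) y = 1, target 1 ✓ (first branch holds)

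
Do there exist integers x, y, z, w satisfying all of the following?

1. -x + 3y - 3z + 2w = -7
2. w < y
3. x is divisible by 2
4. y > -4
Yes

Take x = 0, y = 2, z = 5, w = 1. Substituting into each constraint:
  (1) 0 + 3(2) - 3(5) + 2(1) = -7 ✓
  (2) 1 < 2 ✓
  (3) 0 = 2 × 0, remainder 0 ✓
  (4) 2 > -4 ✓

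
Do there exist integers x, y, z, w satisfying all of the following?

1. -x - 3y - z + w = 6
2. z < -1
Yes

Take x = 0, y = 0, z = -6, w = 0. Substituting into each constraint:
  (1) 0 - 3(0) + 6 + 0 = 6 ✓
  (2) -6 < -1 ✓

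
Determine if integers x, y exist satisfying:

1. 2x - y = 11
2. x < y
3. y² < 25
No

The full constraint system is jointly infeasible over the integers. Each constraint and what it forces:

  - 2x - y = 11: is a linear equation tying the variables together
  - x < y: bounds one variable relative to another variable
  - y² < 25: restricts y to |y| ≤ 4

Propagating the comparison: x < y and y ≤ 4 give x ≤ 3. Range argument: with x ∈ [−∞, 3], y ∈ [-4, 4], the left side of the equation is at most 10, but the right side is 11 > 10. No integer solution exists.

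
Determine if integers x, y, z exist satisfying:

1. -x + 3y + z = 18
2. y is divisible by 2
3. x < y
Yes

Take x = -1, y = 0, z = 17. Substituting into each constraint:
  (1) 1 + 3(0) + 17 = 18 ✓
  (2) 0 = 2 × 0, remainder 0 ✓
  (3) -1 < 0 ✓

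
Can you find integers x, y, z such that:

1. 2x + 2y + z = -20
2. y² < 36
Yes

Take x = 0, y = 0, z = -20. Substituting into each constraint:
  (1) 2(0) + 2(0) + (-20) = -20 ✓
  (2) y² = (0)² = 0, and 0 < 36 ✓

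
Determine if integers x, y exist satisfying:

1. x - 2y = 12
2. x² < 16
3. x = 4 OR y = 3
No

The full constraint system is jointly infeasible over the integers. Each constraint and what it forces:

  - x - 2y = 12: is a linear equation tying the variables together
  - x² < 16: restricts x to |x| ≤ 3
  - x = 4 OR y = 3: forces a choice: either x = 4 or y = 3

Split on the disjunction (x = 4 OR y = 3):
  • If x = 4: this contradicts x² < 16, which requires |x| ≤ 3.
  • If y = 3: the equation forces x = 18, but x² < 16 requires |x| ≤ 3.
Both branches are infeasible, so the system has no integer solution.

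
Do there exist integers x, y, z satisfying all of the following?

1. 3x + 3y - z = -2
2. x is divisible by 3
Yes

Take x = 0, y = 0, z = 2. Substituting into each constraint:
  (1) 3(0) + 3(0) + (-2) = -2 ✓
  (2) 0 = 3 × 0, remainder 0 ✓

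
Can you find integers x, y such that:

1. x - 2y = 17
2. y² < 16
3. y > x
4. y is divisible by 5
No

A contradictory subset is {x - 2y = 17, y² < 16, y > x}. No integer assignment can satisfy these jointly:

  - x - 2y = 17: is a linear equation tying the variables together
  - y² < 16: restricts y to |y| ≤ 3
  - y > x: bounds one variable relative to another variable

Propagating the comparison: x < y and y ≤ 3 give x ≤ 2. Range argument: with x ∈ [−∞, 2], y ∈ [-3, 3], the left side of the equation is at most 8, but the right side is 17 > 8. No integer solution exists.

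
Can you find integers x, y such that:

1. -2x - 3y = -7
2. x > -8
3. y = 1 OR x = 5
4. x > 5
No

A contradictory subset is {-2x - 3y = -7, y = 1 OR x = 5, x > 5}. No integer assignment can satisfy these jointly:

  - -2x - 3y = -7: is a linear equation tying the variables together
  - y = 1 OR x = 5: forces a choice: either y = 1 or x = 5
  - x > 5: bounds one variable relative to a constant

Split on the disjunction (y = 1 OR x = 5):
  • If y = 1: the equation forces x = 2, which contradicts the bound x ≥ 6.
  • If x = 5: this contradicts the bound x ≥ 6.
Both branches are infeasible, so the system has no integer solution.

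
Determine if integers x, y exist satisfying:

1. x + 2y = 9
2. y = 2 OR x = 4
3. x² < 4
No

The full constraint system is jointly infeasible over the integers. Each constraint and what it forces:

  - x + 2y = 9: is a linear equation tying the variables together
  - y = 2 OR x = 4: forces a choice: either y = 2 or x = 4
  - x² < 4: restricts x to |x| ≤ 1

Split on the disjunction (y = 2 OR x = 4):
  • If y = 2: the equation forces x = 5, but x² < 4 requires |x| ≤ 1.
  • If x = 4: this contradicts x² < 4, which requires |x| ≤ 1.
Both branches are infeasible, so the system has no integer solution.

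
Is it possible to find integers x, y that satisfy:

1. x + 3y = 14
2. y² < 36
Yes

Take x = 14, y = 0. Substituting into each constraint:
  (1) 14 + 3(0) = 14 ✓
  (2) y² = (0)² = 0, and 0 < 36 ✓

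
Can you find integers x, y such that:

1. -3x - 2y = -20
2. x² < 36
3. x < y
Yes

Take x = 2, y = 7. Substituting into each constraint:
  (1) -3(2) - 2(7) = -20 ✓
  (2) x² = (2)² = 4, and 4 < 36 ✓
  (3) 2 < 7 ✓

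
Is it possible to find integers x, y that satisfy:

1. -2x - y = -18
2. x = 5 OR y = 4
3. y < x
Yes

Take x = 7, y = 4. Substituting into each constraint:
  (1) -2(7) + (-4) = -18 ✓
  (2) y = 4, target 4 ✓ (second branch holds)
  (3) 4 < 7 ✓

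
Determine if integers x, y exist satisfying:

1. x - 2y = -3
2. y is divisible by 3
Yes

Take x = -3, y = 0. Substituting into each constraint:
  (1) (-3) - 2(0) = -3 ✓
  (2) 0 = 3 × 0, remainder 0 ✓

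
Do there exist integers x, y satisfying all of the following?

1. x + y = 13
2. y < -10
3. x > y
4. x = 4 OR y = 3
No

A contradictory subset is {x + y = 13, y < -10, x = 4 OR y = 3}. No integer assignment can satisfy these jointly:

  - x + y = 13: is a linear equation tying the variables together
  - y < -10: bounds one variable relative to a constant
  - x = 4 OR y = 3: forces a choice: either x = 4 or y = 3

Split on the disjunction (x = 4 OR y = 3):
  • If x = 4: the equation forces y = 9, which contradicts the bound y ≤ -11.
  • If y = 3: this contradicts the bound y ≤ -11.
Both branches are infeasible, so the system has no integer solution.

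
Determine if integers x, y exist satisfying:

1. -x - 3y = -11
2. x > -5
Yes

Take x = 2, y = 3. Substituting into each constraint:
  (1) (-2) - 3(3) = -11 ✓
  (2) 2 > -5 ✓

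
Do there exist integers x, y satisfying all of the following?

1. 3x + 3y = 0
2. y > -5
Yes

Take x = 0, y = 0. Substituting into each constraint:
  (1) 3(0) + 3(0) = 0 ✓
  (2) 0 > -5 ✓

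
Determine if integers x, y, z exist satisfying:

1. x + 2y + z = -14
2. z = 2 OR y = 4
Yes

Take x = -16, y = 0, z = 2. Substituting into each constraint:
  (1) (-16) + 2(0) + 2 = -14 ✓
  (2) z = 2, target 2 ✓ (first branch holds)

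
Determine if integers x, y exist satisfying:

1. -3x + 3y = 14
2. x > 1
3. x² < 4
No

Even the single constraint (-3x + 3y = 14) is infeasible over the integers.

  - -3x + 3y = 14: every term on the left is divisible by 3, so the LHS ≡ 0 (mod 3), but the RHS 14 is not — no integer solution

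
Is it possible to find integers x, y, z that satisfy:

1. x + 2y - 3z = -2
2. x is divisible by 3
Yes

Take x = 0, y = -1, z = 0. Substituting into each constraint:
  (1) 0 + 2(-1) - 3(0) = -2 ✓
  (2) 0 = 3 × 0, remainder 0 ✓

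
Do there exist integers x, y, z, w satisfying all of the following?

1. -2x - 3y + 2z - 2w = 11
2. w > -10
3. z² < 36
Yes

Take x = -7, y = 1, z = 0, w = 0. Substituting into each constraint:
  (1) -2(-7) - 3(1) + 2(0) - 2(0) = 11 ✓
  (2) 0 > -10 ✓
  (3) z² = (0)² = 0, and 0 < 36 ✓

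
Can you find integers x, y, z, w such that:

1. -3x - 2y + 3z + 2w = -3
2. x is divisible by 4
Yes

Take x = 0, y = 0, z = -1, w = 0. Substituting into each constraint:
  (1) -3(0) - 2(0) + 3(-1) + 2(0) = -3 ✓
  (2) 0 = 4 × 0, remainder 0 ✓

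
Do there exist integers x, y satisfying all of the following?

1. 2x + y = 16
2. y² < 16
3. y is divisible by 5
Yes

Take x = 8, y = 0. Substituting into each constraint:
  (1) 2(8) + 0 = 16 ✓
  (2) y² = (0)² = 0, and 0 < 16 ✓
  (3) 0 = 5 × 0, remainder 0 ✓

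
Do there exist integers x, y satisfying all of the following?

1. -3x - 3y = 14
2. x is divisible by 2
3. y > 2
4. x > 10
No

Even the single constraint (-3x - 3y = 14) is infeasible over the integers.

  - -3x - 3y = 14: every term on the left is divisible by 3, so the LHS ≡ 0 (mod 3), but the RHS 14 is not — no integer solution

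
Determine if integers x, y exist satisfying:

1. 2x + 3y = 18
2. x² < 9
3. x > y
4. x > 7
No

A contradictory subset is {x² < 9, x > 7}. No integer assignment can satisfy these jointly:

  - x² < 9: restricts x to |x| ≤ 2
  - x > 7: bounds one variable relative to a constant

Direct contradiction: the bounds on x require x ≥ 8 and x ≤ 2 simultaneously, which is empty.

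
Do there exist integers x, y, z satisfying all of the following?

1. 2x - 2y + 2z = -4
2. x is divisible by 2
Yes

Take x = 0, y = 2, z = 0. Substituting into each constraint:
  (1) 2(0) - 2(2) + 2(0) = -4 ✓
  (2) 0 = 2 × 0, remainder 0 ✓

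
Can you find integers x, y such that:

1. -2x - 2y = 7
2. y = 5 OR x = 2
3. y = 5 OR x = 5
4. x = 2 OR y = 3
No

Even the single constraint (-2x - 2y = 7) is infeasible over the integers.

  - -2x - 2y = 7: every term on the left is divisible by 2, so the LHS ≡ 0 (mod 2), but the RHS 7 is not — no integer solution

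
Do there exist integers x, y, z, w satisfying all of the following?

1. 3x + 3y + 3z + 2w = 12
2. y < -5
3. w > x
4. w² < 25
Yes

Take x = -1, y = -6, z = 11, w = 0. Substituting into each constraint:
  (1) 3(-1) + 3(-6) + 3(11) + 2(0) = 12 ✓
  (2) -6 < -5 ✓
  (3) 0 > -1 ✓
  (4) w² = (0)² = 0, and 0 < 25 ✓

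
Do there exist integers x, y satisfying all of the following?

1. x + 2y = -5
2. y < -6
Yes

Take x = 9, y = -7. Substituting into each constraint:
  (1) 9 + 2(-7) = -5 ✓
  (2) -7 < -6 ✓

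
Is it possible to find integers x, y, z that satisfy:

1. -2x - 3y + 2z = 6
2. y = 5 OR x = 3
Yes

Take x = 3, y = 6, z = 15. Substituting into each constraint:
  (1) -2(3) - 3(6) + 2(15) = 6 ✓
  (2) x = 3, target 3 ✓ (second branch holds)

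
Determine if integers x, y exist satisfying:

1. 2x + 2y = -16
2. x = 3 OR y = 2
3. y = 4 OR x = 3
Yes

Take x = 3, y = -11. Substituting into each constraint:
  (1) 2(3) + 2(-11) = -16 ✓
  (2) x = 3, target 3 ✓ (first branch holds)
  (3) x = 3, target 3 ✓ (second branch holds)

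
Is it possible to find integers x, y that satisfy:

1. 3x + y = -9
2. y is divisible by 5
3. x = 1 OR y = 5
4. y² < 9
No

The full constraint system is jointly infeasible over the integers. Each constraint and what it forces:

  - 3x + y = -9: is a linear equation tying the variables together
  - y is divisible by 5: restricts y to multiples of 5
  - x = 1 OR y = 5: forces a choice: either x = 1 or y = 5
  - y² < 9: restricts y to |y| ≤ 2

Split on the disjunction (x = 1 OR y = 5):
  • If x = 1: with x = 1, writing y = 5y', every remaining term of the linear equation is divisible by 5, so the left side is ≡ 0 (mod 5); but the right side -12 ≡ 3 (mod 5). No integers can satisfy it.
  • If y = 5: this contradicts y² < 9, which requires |y| ≤ 2.
Both branches are infeasible, so the system has no integer solution.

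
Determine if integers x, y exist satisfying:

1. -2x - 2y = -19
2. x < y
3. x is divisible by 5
No

Even the single constraint (-2x - 2y = -19) is infeasible over the integers.

  - -2x - 2y = -19: every term on the left is divisible by 2, so the LHS ≡ 0 (mod 2), but the RHS -19 is not — no integer solution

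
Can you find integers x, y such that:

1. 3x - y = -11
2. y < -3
Yes

Take x = -5, y = -4. Substituting into each constraint:
  (1) 3(-5) + 4 = -11 ✓
  (2) -4 < -3 ✓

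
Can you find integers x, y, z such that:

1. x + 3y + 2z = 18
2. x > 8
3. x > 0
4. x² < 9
No

A contradictory subset is {x > 8, x² < 9}. No integer assignment can satisfy these jointly:

  - x > 8: bounds one variable relative to a constant
  - x² < 9: restricts x to |x| ≤ 2

Direct contradiction: the bounds on x require x ≥ 9 and x ≤ 2 simultaneously, which is empty.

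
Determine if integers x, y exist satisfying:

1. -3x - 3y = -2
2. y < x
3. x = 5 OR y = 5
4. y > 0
No

Even the single constraint (-3x - 3y = -2) is infeasible over the integers.

  - -3x - 3y = -2: every term on the left is divisible by 3, so the LHS ≡ 0 (mod 3), but the RHS -2 is not — no integer solution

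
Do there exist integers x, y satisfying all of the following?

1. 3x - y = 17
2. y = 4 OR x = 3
Yes

Take x = 3, y = -8. Substituting into each constraint:
  (1) 3(3) + 8 = 17 ✓
  (2) x = 3, target 3 ✓ (second branch holds)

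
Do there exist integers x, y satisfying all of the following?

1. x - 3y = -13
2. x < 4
Yes

Take x = -13, y = 0. Substituting into each constraint:
  (1) (-13) - 3(0) = -13 ✓
  (2) -13 < 4 ✓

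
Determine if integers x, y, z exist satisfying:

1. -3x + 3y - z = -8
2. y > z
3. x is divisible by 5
Yes

Take x = 5, y = 3, z = 2. Substituting into each constraint:
  (1) -3(5) + 3(3) + (-2) = -8 ✓
  (2) 3 > 2 ✓
  (3) 5 = 5 × 1, remainder 0 ✓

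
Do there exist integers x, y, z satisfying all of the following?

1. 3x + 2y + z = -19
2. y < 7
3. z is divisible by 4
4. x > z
Yes

Take x = 1, y = -11, z = 0. Substituting into each constraint:
  (1) 3(1) + 2(-11) + 0 = -19 ✓
  (2) -11 < 7 ✓
  (3) 0 = 4 × 0, remainder 0 ✓
  (4) 1 > 0 ✓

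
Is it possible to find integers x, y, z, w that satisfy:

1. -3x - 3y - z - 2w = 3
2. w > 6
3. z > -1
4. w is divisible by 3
Yes

Take x = 1, y = -8, z = 0, w = 9. Substituting into each constraint:
  (1) -3(1) - 3(-8) + 0 - 2(9) = 3 ✓
  (2) 9 > 6 ✓
  (3) 0 > -1 ✓
  (4) 9 = 3 × 3, remainder 0 ✓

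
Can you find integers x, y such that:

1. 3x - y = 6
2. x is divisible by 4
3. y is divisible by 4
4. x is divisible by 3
No

A contradictory subset is {3x - y = 6, x is divisible by 4, y is divisible by 4}. No integer assignment can satisfy these jointly:

  - 3x - y = 6: is a linear equation tying the variables together
  - x is divisible by 4: restricts x to multiples of 4
  - y is divisible by 4: restricts y to multiples of 4

Modular obstruction: writing x = 4x' and writing y = 4y', every remaining term of the linear equation is divisible by 4, so the left side is ≡ 0 (mod 4); but the right side 6 ≡ 2 (mod 4). No integers can satisfy it.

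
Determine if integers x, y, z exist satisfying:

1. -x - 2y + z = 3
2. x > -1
Yes

Take x = 0, y = 0, z = 3. Substituting into each constraint:
  (1) 0 - 2(0) + 3 = 3 ✓
  (2) 0 > -1 ✓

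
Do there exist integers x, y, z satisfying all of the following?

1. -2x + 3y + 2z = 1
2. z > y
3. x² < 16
Yes

Take x = 3, y = 1, z = 2. Substituting into each constraint:
  (1) -2(3) + 3(1) + 2(2) = 1 ✓
  (2) 2 > 1 ✓
  (3) x² = (3)² = 9, and 9 < 16 ✓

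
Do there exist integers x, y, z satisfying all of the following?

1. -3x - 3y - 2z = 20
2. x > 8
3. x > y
Yes

Take x = 10, y = 0, z = -25. Substituting into each constraint:
  (1) -3(10) - 3(0) - 2(-25) = 20 ✓
  (2) 10 > 8 ✓
  (3) 10 > 0 ✓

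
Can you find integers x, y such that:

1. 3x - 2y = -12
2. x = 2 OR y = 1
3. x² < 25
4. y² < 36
No

A contradictory subset is {3x - 2y = -12, x = 2 OR y = 1, y² < 36}. No integer assignment can satisfy these jointly:

  - 3x - 2y = -12: is a linear equation tying the variables together
  - x = 2 OR y = 1: forces a choice: either x = 2 or y = 1
  - y² < 36: restricts y to |y| ≤ 5

Split on the disjunction (x = 2 OR y = 1):
  • If x = 2: the equation forces y = 9, but y² < 36 requires |y| ≤ 5.
  • If y = 1: with y = 1, every remaining term of the linear equation is divisible by 3, so the left side is ≡ 0 (mod 3); but the right side -10 ≡ 2 (mod 3). No integers can satisfy it.
Both branches are infeasible, so the system has no integer solution.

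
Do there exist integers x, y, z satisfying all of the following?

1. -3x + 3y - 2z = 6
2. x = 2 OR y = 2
Yes

Take x = 0, y = 2, z = 0. Substituting into each constraint:
  (1) -3(0) + 3(2) - 2(0) = 6 ✓
  (2) y = 2, target 2 ✓ (second branch holds)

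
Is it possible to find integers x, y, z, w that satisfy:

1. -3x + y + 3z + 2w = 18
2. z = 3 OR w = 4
Yes

Take x = 0, y = 4, z = 2, w = 4. Substituting into each constraint:
  (1) -3(0) + 4 + 3(2) + 2(4) = 18 ✓
  (2) w = 4, target 4 ✓ (second branch holds)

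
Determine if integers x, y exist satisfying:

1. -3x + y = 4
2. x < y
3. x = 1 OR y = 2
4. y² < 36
No

A contradictory subset is {-3x + y = 4, x = 1 OR y = 2, y² < 36}. No integer assignment can satisfy these jointly:

  - -3x + y = 4: is a linear equation tying the variables together
  - x = 1 OR y = 2: forces a choice: either x = 1 or y = 2
  - y² < 36: restricts y to |y| ≤ 5

Split on the disjunction (x = 1 OR y = 2):
  • If x = 1: the equation forces y = 7, but y² < 36 requires |y| ≤ 5.
  • If y = 2: with y = 2, every remaining term of the linear equation is divisible by 3, so the left side is ≡ 0 (mod 3); but the right side 2 ≡ 2 (mod 3). No integers can satisfy it.
Both branches are infeasible, so the system has no integer solution.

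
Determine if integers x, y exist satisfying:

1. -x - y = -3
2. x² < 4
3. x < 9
Yes

Take x = 0, y = 3. Substituting into each constraint:
  (1) 0 + (-3) = -3 ✓
  (2) x² = (0)² = 0, and 0 < 4 ✓
  (3) 0 < 9 ✓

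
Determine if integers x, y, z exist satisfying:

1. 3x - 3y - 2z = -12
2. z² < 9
Yes

Take x = 0, y = 4, z = 0. Substituting into each constraint:
  (1) 3(0) - 3(4) - 2(0) = -12 ✓
  (2) z² = (0)² = 0, and 0 < 9 ✓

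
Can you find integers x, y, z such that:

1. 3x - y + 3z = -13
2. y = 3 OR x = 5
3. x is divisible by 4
No

The full constraint system is jointly infeasible over the integers. Each constraint and what it forces:

  - 3x - y + 3z = -13: is a linear equation tying the variables together
  - y = 3 OR x = 5: forces a choice: either y = 3 or x = 5
  - x is divisible by 4: restricts x to multiples of 4

Split on the disjunction (y = 3 OR x = 5):
  • If y = 3: with y = 3, writing x = 4x', every remaining term of the linear equation is divisible by 3, so the left side is ≡ 0 (mod 3); but the right side -10 ≡ 2 (mod 3). No integers can satisfy it.
  • If x = 5: this contradicts the divisibility constraint — 5 is not a multiple of 4.
Both branches are infeasible, so the system has no integer solution.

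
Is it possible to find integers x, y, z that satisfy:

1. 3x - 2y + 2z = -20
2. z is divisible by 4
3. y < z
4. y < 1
Yes

Take x = -8, y = -2, z = 0. Substituting into each constraint:
  (1) 3(-8) - 2(-2) + 2(0) = -20 ✓
  (2) 0 = 4 × 0, remainder 0 ✓
  (3) -2 < 0 ✓
  (4) -2 < 1 ✓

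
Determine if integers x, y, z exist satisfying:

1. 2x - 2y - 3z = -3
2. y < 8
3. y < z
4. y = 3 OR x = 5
Yes

Take x = 5, y = 2, z = 3. Substituting into each constraint:
  (1) 2(5) - 2(2) - 3(3) = -3 ✓
  (2) 2 < 8 ✓
  (3) 2 < 3 ✓
  (4) x = 5, target 5 ✓ (second branch holds)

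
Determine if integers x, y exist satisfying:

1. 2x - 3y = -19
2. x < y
Yes

Take x = -8, y = 1. Substituting into each constraint:
  (1) 2(-8) - 3(1) = -19 ✓
  (2) -8 < 1 ✓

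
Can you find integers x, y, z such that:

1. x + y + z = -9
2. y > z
Yes

Take x = -8, y = 0, z = -1. Substituting into each constraint:
  (1) (-8) + 0 + (-1) = -9 ✓
  (2) 0 > -1 ✓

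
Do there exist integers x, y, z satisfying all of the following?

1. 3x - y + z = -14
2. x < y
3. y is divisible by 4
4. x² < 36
Yes

Take x = -1, y = 0, z = -11. Substituting into each constraint:
  (1) 3(-1) + 0 + (-11) = -14 ✓
  (2) -1 < 0 ✓
  (3) 0 = 4 × 0, remainder 0 ✓
  (4) x² = (-1)² = 1, and 1 < 36 ✓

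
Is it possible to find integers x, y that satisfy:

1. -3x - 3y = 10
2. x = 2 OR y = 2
No

Even the single constraint (-3x - 3y = 10) is infeasible over the integers.

  - -3x - 3y = 10: every term on the left is divisible by 3, so the LHS ≡ 0 (mod 3), but the RHS 10 is not — no integer solution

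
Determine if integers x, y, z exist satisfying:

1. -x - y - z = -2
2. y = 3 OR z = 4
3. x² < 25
Yes

Take x = -2, y = 0, z = 4. Substituting into each constraint:
  (1) 2 + 0 + (-4) = -2 ✓
  (2) z = 4, target 4 ✓ (second branch holds)
  (3) x² = (-2)² = 4, and 4 < 25 ✓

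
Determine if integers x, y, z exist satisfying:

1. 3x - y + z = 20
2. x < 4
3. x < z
Yes

Take x = -1, y = -23, z = 0. Substituting into each constraint:
  (1) 3(-1) + 23 + 0 = 20 ✓
  (2) -1 < 4 ✓
  (3) -1 < 0 ✓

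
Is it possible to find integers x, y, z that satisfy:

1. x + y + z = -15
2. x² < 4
Yes

Take x = 0, y = -15, z = 0. Substituting into each constraint:
  (1) 0 + (-15) + 0 = -15 ✓
  (2) x² = (0)² = 0, and 0 < 4 ✓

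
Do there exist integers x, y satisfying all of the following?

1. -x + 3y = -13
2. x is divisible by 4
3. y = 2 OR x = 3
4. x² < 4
No

The full constraint system is jointly infeasible over the integers. Each constraint and what it forces:

  - -x + 3y = -13: is a linear equation tying the variables together
  - x is divisible by 4: restricts x to multiples of 4
  - y = 2 OR x = 3: forces a choice: either y = 2 or x = 3
  - x² < 4: restricts x to |x| ≤ 1

Split on the disjunction (y = 2 OR x = 3):
  • If y = 2: with y = 2, writing x = 4x', every remaining term of the linear equation is divisible by 4, so the left side is ≡ 0 (mod 4); but the right side -19 ≡ 1 (mod 4). No integers can satisfy it.
  • If x = 3: this contradicts the divisibility constraint — 3 is not a multiple of 4.
Both branches are infeasible, so the system has no integer solution.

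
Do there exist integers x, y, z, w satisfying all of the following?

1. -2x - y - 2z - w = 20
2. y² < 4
Yes

Take x = 0, y = 0, z = 0, w = -20. Substituting into each constraint:
  (1) -2(0) + 0 - 2(0) + 20 = 20 ✓
  (2) y² = (0)² = 0, and 0 < 4 ✓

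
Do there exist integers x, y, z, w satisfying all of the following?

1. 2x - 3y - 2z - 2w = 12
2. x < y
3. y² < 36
Yes

Take x = -1, y = 0, z = -7, w = 0. Substituting into each constraint:
  (1) 2(-1) - 3(0) - 2(-7) - 2(0) = 12 ✓
  (2) -1 < 0 ✓
  (3) y² = (0)² = 0, and 0 < 36 ✓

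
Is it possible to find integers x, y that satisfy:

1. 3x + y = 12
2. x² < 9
Yes

Take x = 0, y = 12. Substituting into each constraint:
  (1) 3(0) + 12 = 12 ✓
  (2) x² = (0)² = 0, and 0 < 9 ✓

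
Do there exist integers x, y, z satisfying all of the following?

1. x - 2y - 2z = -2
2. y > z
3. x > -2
Yes

Take x = 0, y = 1, z = 0. Substituting into each constraint:
  (1) 0 - 2(1) - 2(0) = -2 ✓
  (2) 1 > 0 ✓
  (3) 0 > -2 ✓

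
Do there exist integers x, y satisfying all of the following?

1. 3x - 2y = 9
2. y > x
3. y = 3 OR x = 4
No

The full constraint system is jointly infeasible over the integers. Each constraint and what it forces:

  - 3x - 2y = 9: is a linear equation tying the variables together
  - y > x: bounds one variable relative to another variable
  - y = 3 OR x = 4: forces a choice: either y = 3 or x = 4

Split on the disjunction (y = 3 OR x = 4):
  • If y = 3: the equation forces x = 5, giving (y, x) = (3, 5), which violates y > x.
  • If x = 4: with x = 4, every remaining term of the linear equation is divisible by 2, so the left side is ≡ 0 (mod 2); but the right side -3 ≡ 1 (mod 2). No integers can satisfy it.
Both branches are infeasible, so the system has no integer solution.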